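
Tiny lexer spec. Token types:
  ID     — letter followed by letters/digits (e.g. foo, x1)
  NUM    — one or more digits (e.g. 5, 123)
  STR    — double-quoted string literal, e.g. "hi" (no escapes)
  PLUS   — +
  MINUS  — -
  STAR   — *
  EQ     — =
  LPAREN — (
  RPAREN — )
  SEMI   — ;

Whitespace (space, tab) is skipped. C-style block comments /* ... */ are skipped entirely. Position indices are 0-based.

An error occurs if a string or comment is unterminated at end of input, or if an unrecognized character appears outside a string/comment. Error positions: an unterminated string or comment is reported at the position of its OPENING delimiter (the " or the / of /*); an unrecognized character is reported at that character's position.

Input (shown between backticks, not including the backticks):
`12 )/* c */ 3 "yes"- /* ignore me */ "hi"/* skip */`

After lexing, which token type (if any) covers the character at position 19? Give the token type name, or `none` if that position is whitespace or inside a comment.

Answer: MINUS

Derivation:
pos=0: emit NUM '12' (now at pos=2)
pos=3: emit RPAREN ')'
pos=4: enter COMMENT mode (saw '/*')
exit COMMENT mode (now at pos=11)
pos=12: emit NUM '3' (now at pos=13)
pos=14: enter STRING mode
pos=14: emit STR "yes" (now at pos=19)
pos=19: emit MINUS '-'
pos=21: enter COMMENT mode (saw '/*')
exit COMMENT mode (now at pos=36)
pos=37: enter STRING mode
pos=37: emit STR "hi" (now at pos=41)
pos=41: enter COMMENT mode (saw '/*')
exit COMMENT mode (now at pos=51)
DONE. 6 tokens: [NUM, RPAREN, NUM, STR, MINUS, STR]
Position 19: char is '-' -> MINUS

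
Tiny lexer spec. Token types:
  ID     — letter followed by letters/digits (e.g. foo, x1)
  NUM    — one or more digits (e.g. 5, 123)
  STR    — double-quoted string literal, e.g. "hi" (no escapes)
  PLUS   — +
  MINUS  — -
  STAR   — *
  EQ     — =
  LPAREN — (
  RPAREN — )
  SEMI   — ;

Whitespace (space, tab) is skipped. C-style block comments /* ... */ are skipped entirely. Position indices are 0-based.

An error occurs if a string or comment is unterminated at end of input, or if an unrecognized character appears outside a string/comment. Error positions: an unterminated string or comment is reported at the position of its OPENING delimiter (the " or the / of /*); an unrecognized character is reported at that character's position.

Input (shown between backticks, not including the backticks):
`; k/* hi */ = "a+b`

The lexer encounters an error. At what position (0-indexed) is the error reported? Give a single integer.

pos=0: emit SEMI ';'
pos=2: emit ID 'k' (now at pos=3)
pos=3: enter COMMENT mode (saw '/*')
exit COMMENT mode (now at pos=11)
pos=12: emit EQ '='
pos=14: enter STRING mode
pos=14: ERROR — unterminated string

Answer: 14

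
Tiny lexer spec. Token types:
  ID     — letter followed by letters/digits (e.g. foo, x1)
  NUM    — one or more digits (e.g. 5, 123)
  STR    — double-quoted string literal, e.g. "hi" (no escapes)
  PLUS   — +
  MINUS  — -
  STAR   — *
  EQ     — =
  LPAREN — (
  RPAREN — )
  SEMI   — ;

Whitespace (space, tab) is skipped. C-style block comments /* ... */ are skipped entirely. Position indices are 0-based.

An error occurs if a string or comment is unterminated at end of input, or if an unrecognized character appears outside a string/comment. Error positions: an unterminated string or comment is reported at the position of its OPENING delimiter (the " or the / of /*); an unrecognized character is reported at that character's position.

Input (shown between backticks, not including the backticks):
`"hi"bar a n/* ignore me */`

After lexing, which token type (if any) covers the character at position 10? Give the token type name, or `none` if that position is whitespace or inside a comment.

pos=0: enter STRING mode
pos=0: emit STR "hi" (now at pos=4)
pos=4: emit ID 'bar' (now at pos=7)
pos=8: emit ID 'a' (now at pos=9)
pos=10: emit ID 'n' (now at pos=11)
pos=11: enter COMMENT mode (saw '/*')
exit COMMENT mode (now at pos=26)
DONE. 4 tokens: [STR, ID, ID, ID]
Position 10: char is 'n' -> ID

Answer: ID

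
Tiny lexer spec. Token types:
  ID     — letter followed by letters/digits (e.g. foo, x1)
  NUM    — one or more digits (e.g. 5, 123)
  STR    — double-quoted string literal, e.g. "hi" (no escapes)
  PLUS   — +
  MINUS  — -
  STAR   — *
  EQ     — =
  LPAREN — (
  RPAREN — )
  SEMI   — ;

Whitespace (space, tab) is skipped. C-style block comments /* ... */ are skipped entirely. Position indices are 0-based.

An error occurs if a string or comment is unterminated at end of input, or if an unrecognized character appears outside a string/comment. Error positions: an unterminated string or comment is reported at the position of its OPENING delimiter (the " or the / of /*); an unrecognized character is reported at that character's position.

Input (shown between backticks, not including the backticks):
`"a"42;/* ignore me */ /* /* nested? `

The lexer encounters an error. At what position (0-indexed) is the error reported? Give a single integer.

Answer: 22

Derivation:
pos=0: enter STRING mode
pos=0: emit STR "a" (now at pos=3)
pos=3: emit NUM '42' (now at pos=5)
pos=5: emit SEMI ';'
pos=6: enter COMMENT mode (saw '/*')
exit COMMENT mode (now at pos=21)
pos=22: enter COMMENT mode (saw '/*')
pos=22: ERROR — unterminated comment (reached EOF)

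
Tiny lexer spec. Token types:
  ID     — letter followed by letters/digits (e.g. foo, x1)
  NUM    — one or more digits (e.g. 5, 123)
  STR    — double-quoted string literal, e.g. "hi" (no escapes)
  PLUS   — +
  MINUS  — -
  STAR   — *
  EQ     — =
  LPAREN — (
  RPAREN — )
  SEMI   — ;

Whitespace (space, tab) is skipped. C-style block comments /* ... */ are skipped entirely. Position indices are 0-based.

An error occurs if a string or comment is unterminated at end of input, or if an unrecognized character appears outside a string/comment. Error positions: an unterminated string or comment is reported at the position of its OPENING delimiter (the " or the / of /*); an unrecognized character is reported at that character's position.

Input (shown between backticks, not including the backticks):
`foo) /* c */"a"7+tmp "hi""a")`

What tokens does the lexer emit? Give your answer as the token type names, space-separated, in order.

pos=0: emit ID 'foo' (now at pos=3)
pos=3: emit RPAREN ')'
pos=5: enter COMMENT mode (saw '/*')
exit COMMENT mode (now at pos=12)
pos=12: enter STRING mode
pos=12: emit STR "a" (now at pos=15)
pos=15: emit NUM '7' (now at pos=16)
pos=16: emit PLUS '+'
pos=17: emit ID 'tmp' (now at pos=20)
pos=21: enter STRING mode
pos=21: emit STR "hi" (now at pos=25)
pos=25: enter STRING mode
pos=25: emit STR "a" (now at pos=28)
pos=28: emit RPAREN ')'
DONE. 9 tokens: [ID, RPAREN, STR, NUM, PLUS, ID, STR, STR, RPAREN]

Answer: ID RPAREN STR NUM PLUS ID STR STR RPAREN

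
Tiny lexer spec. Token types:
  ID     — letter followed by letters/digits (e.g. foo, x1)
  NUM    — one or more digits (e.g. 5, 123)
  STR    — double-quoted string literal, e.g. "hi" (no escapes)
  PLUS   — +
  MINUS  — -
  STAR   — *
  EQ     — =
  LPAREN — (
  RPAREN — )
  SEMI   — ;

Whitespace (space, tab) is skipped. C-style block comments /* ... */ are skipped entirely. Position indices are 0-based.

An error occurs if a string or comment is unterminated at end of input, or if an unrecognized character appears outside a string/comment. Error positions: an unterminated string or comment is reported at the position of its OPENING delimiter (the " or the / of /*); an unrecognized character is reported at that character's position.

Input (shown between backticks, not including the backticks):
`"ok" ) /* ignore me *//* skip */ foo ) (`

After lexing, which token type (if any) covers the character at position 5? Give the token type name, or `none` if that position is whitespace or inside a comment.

pos=0: enter STRING mode
pos=0: emit STR "ok" (now at pos=4)
pos=5: emit RPAREN ')'
pos=7: enter COMMENT mode (saw '/*')
exit COMMENT mode (now at pos=22)
pos=22: enter COMMENT mode (saw '/*')
exit COMMENT mode (now at pos=32)
pos=33: emit ID 'foo' (now at pos=36)
pos=37: emit RPAREN ')'
pos=39: emit LPAREN '('
DONE. 5 tokens: [STR, RPAREN, ID, RPAREN, LPAREN]
Position 5: char is ')' -> RPAREN

Answer: RPAREN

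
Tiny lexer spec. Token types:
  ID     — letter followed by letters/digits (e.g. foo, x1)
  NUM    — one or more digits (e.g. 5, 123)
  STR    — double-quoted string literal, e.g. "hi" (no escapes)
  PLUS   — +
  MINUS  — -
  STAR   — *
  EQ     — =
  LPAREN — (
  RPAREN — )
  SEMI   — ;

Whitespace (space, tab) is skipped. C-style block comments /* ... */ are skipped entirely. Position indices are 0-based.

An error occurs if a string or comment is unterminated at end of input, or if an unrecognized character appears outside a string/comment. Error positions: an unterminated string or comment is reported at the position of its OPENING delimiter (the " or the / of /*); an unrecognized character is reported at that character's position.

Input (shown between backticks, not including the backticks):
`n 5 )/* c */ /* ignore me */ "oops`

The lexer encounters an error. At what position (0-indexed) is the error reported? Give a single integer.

Answer: 29

Derivation:
pos=0: emit ID 'n' (now at pos=1)
pos=2: emit NUM '5' (now at pos=3)
pos=4: emit RPAREN ')'
pos=5: enter COMMENT mode (saw '/*')
exit COMMENT mode (now at pos=12)
pos=13: enter COMMENT mode (saw '/*')
exit COMMENT mode (now at pos=28)
pos=29: enter STRING mode
pos=29: ERROR — unterminated string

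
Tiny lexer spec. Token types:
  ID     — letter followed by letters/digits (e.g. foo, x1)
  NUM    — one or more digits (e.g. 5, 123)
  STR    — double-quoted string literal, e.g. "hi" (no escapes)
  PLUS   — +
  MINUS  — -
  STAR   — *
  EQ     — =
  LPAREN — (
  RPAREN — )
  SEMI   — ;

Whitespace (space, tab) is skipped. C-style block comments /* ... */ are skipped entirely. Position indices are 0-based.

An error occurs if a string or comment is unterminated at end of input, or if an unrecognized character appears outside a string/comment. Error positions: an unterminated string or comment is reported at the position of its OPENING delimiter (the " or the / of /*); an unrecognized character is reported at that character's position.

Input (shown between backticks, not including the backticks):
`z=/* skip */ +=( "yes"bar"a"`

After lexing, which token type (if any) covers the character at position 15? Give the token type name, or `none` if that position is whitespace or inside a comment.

Answer: LPAREN

Derivation:
pos=0: emit ID 'z' (now at pos=1)
pos=1: emit EQ '='
pos=2: enter COMMENT mode (saw '/*')
exit COMMENT mode (now at pos=12)
pos=13: emit PLUS '+'
pos=14: emit EQ '='
pos=15: emit LPAREN '('
pos=17: enter STRING mode
pos=17: emit STR "yes" (now at pos=22)
pos=22: emit ID 'bar' (now at pos=25)
pos=25: enter STRING mode
pos=25: emit STR "a" (now at pos=28)
DONE. 8 tokens: [ID, EQ, PLUS, EQ, LPAREN, STR, ID, STR]
Position 15: char is '(' -> LPAREN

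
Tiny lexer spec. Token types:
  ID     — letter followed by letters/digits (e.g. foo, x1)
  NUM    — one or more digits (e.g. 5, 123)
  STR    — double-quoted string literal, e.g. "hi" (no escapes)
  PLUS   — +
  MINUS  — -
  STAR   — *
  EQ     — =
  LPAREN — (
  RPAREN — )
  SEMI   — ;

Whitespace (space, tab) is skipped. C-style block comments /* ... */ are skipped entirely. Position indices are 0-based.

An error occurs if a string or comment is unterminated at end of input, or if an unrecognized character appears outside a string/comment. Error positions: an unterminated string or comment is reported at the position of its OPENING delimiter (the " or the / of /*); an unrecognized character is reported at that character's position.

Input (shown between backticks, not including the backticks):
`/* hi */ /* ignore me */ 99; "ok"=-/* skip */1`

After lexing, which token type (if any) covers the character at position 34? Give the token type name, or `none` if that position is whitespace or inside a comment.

pos=0: enter COMMENT mode (saw '/*')
exit COMMENT mode (now at pos=8)
pos=9: enter COMMENT mode (saw '/*')
exit COMMENT mode (now at pos=24)
pos=25: emit NUM '99' (now at pos=27)
pos=27: emit SEMI ';'
pos=29: enter STRING mode
pos=29: emit STR "ok" (now at pos=33)
pos=33: emit EQ '='
pos=34: emit MINUS '-'
pos=35: enter COMMENT mode (saw '/*')
exit COMMENT mode (now at pos=45)
pos=45: emit NUM '1' (now at pos=46)
DONE. 6 tokens: [NUM, SEMI, STR, EQ, MINUS, NUM]
Position 34: char is '-' -> MINUS

Answer: MINUS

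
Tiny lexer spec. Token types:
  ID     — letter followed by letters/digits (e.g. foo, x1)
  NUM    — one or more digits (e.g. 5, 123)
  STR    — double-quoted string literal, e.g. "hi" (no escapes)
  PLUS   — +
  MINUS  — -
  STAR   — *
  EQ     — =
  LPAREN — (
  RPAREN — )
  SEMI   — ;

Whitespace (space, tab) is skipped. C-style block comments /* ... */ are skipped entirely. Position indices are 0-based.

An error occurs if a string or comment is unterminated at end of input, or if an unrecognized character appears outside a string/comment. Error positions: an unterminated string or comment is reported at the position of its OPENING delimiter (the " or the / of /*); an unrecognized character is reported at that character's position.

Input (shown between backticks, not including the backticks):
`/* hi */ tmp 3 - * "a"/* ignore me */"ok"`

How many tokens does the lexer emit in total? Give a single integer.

pos=0: enter COMMENT mode (saw '/*')
exit COMMENT mode (now at pos=8)
pos=9: emit ID 'tmp' (now at pos=12)
pos=13: emit NUM '3' (now at pos=14)
pos=15: emit MINUS '-'
pos=17: emit STAR '*'
pos=19: enter STRING mode
pos=19: emit STR "a" (now at pos=22)
pos=22: enter COMMENT mode (saw '/*')
exit COMMENT mode (now at pos=37)
pos=37: enter STRING mode
pos=37: emit STR "ok" (now at pos=41)
DONE. 6 tokens: [ID, NUM, MINUS, STAR, STR, STR]

Answer: 6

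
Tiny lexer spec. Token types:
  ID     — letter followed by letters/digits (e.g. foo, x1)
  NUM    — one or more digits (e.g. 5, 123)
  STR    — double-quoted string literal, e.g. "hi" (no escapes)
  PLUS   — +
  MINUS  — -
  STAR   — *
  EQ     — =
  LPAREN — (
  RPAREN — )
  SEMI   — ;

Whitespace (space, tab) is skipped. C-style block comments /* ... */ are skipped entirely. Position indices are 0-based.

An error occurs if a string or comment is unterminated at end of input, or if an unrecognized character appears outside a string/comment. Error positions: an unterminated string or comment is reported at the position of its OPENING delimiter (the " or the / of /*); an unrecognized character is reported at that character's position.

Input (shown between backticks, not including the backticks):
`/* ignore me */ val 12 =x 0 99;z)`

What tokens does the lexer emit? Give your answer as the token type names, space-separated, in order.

pos=0: enter COMMENT mode (saw '/*')
exit COMMENT mode (now at pos=15)
pos=16: emit ID 'val' (now at pos=19)
pos=20: emit NUM '12' (now at pos=22)
pos=23: emit EQ '='
pos=24: emit ID 'x' (now at pos=25)
pos=26: emit NUM '0' (now at pos=27)
pos=28: emit NUM '99' (now at pos=30)
pos=30: emit SEMI ';'
pos=31: emit ID 'z' (now at pos=32)
pos=32: emit RPAREN ')'
DONE. 9 tokens: [ID, NUM, EQ, ID, NUM, NUM, SEMI, ID, RPAREN]

Answer: ID NUM EQ ID NUM NUM SEMI ID RPAREN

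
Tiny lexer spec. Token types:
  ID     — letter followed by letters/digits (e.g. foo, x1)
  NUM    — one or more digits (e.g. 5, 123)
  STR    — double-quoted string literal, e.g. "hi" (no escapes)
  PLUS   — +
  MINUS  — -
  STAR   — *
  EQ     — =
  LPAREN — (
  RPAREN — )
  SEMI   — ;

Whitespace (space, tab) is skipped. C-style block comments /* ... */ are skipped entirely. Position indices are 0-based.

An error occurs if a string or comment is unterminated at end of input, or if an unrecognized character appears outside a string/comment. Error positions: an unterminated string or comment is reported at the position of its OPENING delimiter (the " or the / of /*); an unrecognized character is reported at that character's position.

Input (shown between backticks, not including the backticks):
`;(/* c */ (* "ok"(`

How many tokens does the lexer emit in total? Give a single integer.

pos=0: emit SEMI ';'
pos=1: emit LPAREN '('
pos=2: enter COMMENT mode (saw '/*')
exit COMMENT mode (now at pos=9)
pos=10: emit LPAREN '('
pos=11: emit STAR '*'
pos=13: enter STRING mode
pos=13: emit STR "ok" (now at pos=17)
pos=17: emit LPAREN '('
DONE. 6 tokens: [SEMI, LPAREN, LPAREN, STAR, STR, LPAREN]

Answer: 6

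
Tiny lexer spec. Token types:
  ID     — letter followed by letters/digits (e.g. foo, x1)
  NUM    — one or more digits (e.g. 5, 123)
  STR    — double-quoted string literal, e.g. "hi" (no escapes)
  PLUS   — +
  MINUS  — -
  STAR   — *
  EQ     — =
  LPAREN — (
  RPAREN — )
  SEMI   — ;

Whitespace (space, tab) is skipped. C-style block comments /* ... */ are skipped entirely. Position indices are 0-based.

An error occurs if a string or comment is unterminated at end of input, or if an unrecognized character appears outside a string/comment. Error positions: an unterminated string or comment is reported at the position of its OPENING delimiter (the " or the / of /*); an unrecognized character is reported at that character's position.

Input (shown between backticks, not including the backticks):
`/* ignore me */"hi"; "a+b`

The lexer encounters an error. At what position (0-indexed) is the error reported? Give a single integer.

Answer: 21

Derivation:
pos=0: enter COMMENT mode (saw '/*')
exit COMMENT mode (now at pos=15)
pos=15: enter STRING mode
pos=15: emit STR "hi" (now at pos=19)
pos=19: emit SEMI ';'
pos=21: enter STRING mode
pos=21: ERROR — unterminated string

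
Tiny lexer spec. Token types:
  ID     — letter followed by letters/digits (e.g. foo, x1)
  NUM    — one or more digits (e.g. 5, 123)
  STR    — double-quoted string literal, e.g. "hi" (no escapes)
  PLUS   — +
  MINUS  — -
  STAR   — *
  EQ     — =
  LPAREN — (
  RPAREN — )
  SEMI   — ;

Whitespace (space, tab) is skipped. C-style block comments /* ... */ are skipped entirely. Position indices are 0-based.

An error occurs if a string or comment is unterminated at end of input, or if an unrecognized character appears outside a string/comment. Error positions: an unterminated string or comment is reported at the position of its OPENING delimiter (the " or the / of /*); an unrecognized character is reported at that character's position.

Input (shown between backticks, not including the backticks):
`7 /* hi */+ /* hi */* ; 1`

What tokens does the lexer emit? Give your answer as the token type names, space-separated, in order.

Answer: NUM PLUS STAR SEMI NUM

Derivation:
pos=0: emit NUM '7' (now at pos=1)
pos=2: enter COMMENT mode (saw '/*')
exit COMMENT mode (now at pos=10)
pos=10: emit PLUS '+'
pos=12: enter COMMENT mode (saw '/*')
exit COMMENT mode (now at pos=20)
pos=20: emit STAR '*'
pos=22: emit SEMI ';'
pos=24: emit NUM '1' (now at pos=25)
DONE. 5 tokens: [NUM, PLUS, STAR, SEMI, NUM]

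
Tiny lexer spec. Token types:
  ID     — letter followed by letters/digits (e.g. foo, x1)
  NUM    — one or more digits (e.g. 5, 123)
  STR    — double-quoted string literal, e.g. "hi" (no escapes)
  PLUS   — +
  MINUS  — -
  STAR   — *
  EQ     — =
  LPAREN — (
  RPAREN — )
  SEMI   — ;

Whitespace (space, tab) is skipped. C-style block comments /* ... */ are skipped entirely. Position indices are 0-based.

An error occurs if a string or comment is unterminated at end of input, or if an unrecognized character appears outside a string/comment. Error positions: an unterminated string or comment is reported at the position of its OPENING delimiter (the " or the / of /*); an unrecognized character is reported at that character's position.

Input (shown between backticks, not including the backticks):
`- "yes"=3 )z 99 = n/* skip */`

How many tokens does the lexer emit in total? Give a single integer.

Answer: 9

Derivation:
pos=0: emit MINUS '-'
pos=2: enter STRING mode
pos=2: emit STR "yes" (now at pos=7)
pos=7: emit EQ '='
pos=8: emit NUM '3' (now at pos=9)
pos=10: emit RPAREN ')'
pos=11: emit ID 'z' (now at pos=12)
pos=13: emit NUM '99' (now at pos=15)
pos=16: emit EQ '='
pos=18: emit ID 'n' (now at pos=19)
pos=19: enter COMMENT mode (saw '/*')
exit COMMENT mode (now at pos=29)
DONE. 9 tokens: [MINUS, STR, EQ, NUM, RPAREN, ID, NUM, EQ, ID]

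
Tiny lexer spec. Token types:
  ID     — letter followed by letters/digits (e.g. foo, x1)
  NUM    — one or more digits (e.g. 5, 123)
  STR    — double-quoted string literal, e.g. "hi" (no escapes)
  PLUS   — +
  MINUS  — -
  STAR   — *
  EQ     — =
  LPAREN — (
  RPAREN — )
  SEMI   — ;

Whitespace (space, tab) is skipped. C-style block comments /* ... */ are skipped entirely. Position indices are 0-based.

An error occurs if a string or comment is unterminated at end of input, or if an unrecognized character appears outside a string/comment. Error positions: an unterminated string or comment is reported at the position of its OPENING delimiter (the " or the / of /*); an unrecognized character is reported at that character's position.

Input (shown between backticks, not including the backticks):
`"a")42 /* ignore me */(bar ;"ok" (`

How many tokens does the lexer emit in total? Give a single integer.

pos=0: enter STRING mode
pos=0: emit STR "a" (now at pos=3)
pos=3: emit RPAREN ')'
pos=4: emit NUM '42' (now at pos=6)
pos=7: enter COMMENT mode (saw '/*')
exit COMMENT mode (now at pos=22)
pos=22: emit LPAREN '('
pos=23: emit ID 'bar' (now at pos=26)
pos=27: emit SEMI ';'
pos=28: enter STRING mode
pos=28: emit STR "ok" (now at pos=32)
pos=33: emit LPAREN '('
DONE. 8 tokens: [STR, RPAREN, NUM, LPAREN, ID, SEMI, STR, LPAREN]

Answer: 8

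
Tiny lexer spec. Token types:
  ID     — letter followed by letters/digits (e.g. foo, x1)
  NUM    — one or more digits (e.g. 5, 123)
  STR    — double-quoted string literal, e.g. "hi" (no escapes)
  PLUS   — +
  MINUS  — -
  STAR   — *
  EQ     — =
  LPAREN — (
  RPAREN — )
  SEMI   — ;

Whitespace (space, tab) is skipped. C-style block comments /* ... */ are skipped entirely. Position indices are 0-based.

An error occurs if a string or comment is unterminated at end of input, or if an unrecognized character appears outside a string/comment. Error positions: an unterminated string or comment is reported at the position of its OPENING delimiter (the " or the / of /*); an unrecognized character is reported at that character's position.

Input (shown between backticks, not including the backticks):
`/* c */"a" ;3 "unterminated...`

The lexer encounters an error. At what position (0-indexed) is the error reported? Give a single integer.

Answer: 14

Derivation:
pos=0: enter COMMENT mode (saw '/*')
exit COMMENT mode (now at pos=7)
pos=7: enter STRING mode
pos=7: emit STR "a" (now at pos=10)
pos=11: emit SEMI ';'
pos=12: emit NUM '3' (now at pos=13)
pos=14: enter STRING mode
pos=14: ERROR — unterminated string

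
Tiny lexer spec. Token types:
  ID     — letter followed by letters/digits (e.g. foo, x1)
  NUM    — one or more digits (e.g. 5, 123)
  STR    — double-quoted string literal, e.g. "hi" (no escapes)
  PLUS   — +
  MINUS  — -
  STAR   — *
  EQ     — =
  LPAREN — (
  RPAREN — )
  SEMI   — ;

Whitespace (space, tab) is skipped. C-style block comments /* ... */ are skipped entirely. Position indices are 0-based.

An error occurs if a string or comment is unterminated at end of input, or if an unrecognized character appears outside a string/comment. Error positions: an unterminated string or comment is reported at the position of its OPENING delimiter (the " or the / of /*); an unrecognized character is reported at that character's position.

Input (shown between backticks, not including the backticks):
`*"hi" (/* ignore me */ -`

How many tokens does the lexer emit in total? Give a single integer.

pos=0: emit STAR '*'
pos=1: enter STRING mode
pos=1: emit STR "hi" (now at pos=5)
pos=6: emit LPAREN '('
pos=7: enter COMMENT mode (saw '/*')
exit COMMENT mode (now at pos=22)
pos=23: emit MINUS '-'
DONE. 4 tokens: [STAR, STR, LPAREN, MINUS]

Answer: 4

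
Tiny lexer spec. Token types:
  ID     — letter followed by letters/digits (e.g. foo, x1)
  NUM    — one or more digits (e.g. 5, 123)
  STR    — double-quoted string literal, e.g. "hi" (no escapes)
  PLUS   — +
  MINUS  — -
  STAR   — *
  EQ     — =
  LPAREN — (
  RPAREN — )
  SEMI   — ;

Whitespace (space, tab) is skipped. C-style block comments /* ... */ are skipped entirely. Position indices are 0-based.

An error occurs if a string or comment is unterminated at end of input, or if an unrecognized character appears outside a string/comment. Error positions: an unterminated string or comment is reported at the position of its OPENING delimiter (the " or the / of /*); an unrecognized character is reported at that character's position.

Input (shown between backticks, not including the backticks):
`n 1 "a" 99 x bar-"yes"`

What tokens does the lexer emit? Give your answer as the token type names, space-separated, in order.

Answer: ID NUM STR NUM ID ID MINUS STR

Derivation:
pos=0: emit ID 'n' (now at pos=1)
pos=2: emit NUM '1' (now at pos=3)
pos=4: enter STRING mode
pos=4: emit STR "a" (now at pos=7)
pos=8: emit NUM '99' (now at pos=10)
pos=11: emit ID 'x' (now at pos=12)
pos=13: emit ID 'bar' (now at pos=16)
pos=16: emit MINUS '-'
pos=17: enter STRING mode
pos=17: emit STR "yes" (now at pos=22)
DONE. 8 tokens: [ID, NUM, STR, NUM, ID, ID, MINUS, STR]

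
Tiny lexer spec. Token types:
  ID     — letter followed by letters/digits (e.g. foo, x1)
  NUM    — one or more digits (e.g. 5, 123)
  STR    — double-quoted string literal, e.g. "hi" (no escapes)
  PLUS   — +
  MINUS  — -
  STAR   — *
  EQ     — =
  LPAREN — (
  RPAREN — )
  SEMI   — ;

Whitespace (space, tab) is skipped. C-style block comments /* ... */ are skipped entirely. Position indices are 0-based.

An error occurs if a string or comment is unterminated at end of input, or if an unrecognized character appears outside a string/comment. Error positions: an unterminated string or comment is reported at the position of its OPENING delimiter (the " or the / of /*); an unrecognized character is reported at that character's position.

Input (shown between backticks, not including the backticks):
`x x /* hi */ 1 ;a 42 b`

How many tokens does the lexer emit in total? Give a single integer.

Answer: 7

Derivation:
pos=0: emit ID 'x' (now at pos=1)
pos=2: emit ID 'x' (now at pos=3)
pos=4: enter COMMENT mode (saw '/*')
exit COMMENT mode (now at pos=12)
pos=13: emit NUM '1' (now at pos=14)
pos=15: emit SEMI ';'
pos=16: emit ID 'a' (now at pos=17)
pos=18: emit NUM '42' (now at pos=20)
pos=21: emit ID 'b' (now at pos=22)
DONE. 7 tokens: [ID, ID, NUM, SEMI, ID, NUM, ID]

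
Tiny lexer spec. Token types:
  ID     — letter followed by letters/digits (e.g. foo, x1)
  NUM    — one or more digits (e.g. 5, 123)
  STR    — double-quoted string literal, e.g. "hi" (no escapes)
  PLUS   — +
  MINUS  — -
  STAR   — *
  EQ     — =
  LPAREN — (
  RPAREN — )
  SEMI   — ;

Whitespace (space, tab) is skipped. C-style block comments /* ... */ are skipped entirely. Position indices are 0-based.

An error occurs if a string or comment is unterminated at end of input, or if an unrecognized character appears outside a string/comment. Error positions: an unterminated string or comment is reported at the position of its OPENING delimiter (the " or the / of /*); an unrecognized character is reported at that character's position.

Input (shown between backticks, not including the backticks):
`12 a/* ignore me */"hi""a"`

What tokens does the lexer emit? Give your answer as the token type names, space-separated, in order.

Answer: NUM ID STR STR

Derivation:
pos=0: emit NUM '12' (now at pos=2)
pos=3: emit ID 'a' (now at pos=4)
pos=4: enter COMMENT mode (saw '/*')
exit COMMENT mode (now at pos=19)
pos=19: enter STRING mode
pos=19: emit STR "hi" (now at pos=23)
pos=23: enter STRING mode
pos=23: emit STR "a" (now at pos=26)
DONE. 4 tokens: [NUM, ID, STR, STR]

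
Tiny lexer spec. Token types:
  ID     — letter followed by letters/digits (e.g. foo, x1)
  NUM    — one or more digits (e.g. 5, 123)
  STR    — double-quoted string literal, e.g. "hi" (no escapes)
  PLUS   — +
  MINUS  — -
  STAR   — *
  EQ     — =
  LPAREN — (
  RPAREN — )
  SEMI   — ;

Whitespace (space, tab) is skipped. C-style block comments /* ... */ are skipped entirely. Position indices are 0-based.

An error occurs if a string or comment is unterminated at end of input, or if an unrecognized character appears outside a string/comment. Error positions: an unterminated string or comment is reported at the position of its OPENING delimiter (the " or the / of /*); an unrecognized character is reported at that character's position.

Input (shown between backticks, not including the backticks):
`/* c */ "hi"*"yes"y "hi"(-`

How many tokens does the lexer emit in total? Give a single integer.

pos=0: enter COMMENT mode (saw '/*')
exit COMMENT mode (now at pos=7)
pos=8: enter STRING mode
pos=8: emit STR "hi" (now at pos=12)
pos=12: emit STAR '*'
pos=13: enter STRING mode
pos=13: emit STR "yes" (now at pos=18)
pos=18: emit ID 'y' (now at pos=19)
pos=20: enter STRING mode
pos=20: emit STR "hi" (now at pos=24)
pos=24: emit LPAREN '('
pos=25: emit MINUS '-'
DONE. 7 tokens: [STR, STAR, STR, ID, STR, LPAREN, MINUS]

Answer: 7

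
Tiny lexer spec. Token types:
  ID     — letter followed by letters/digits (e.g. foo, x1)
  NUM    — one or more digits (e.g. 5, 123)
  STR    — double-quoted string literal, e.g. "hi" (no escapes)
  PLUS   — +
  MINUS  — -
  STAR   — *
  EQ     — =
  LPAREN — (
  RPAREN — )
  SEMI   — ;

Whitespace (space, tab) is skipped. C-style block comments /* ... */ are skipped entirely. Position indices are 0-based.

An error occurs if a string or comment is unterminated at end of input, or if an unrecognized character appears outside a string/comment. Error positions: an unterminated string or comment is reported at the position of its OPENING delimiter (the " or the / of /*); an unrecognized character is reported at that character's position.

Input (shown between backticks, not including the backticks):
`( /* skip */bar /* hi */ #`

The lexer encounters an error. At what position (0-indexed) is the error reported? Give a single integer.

Answer: 25

Derivation:
pos=0: emit LPAREN '('
pos=2: enter COMMENT mode (saw '/*')
exit COMMENT mode (now at pos=12)
pos=12: emit ID 'bar' (now at pos=15)
pos=16: enter COMMENT mode (saw '/*')
exit COMMENT mode (now at pos=24)
pos=25: ERROR — unrecognized char '#'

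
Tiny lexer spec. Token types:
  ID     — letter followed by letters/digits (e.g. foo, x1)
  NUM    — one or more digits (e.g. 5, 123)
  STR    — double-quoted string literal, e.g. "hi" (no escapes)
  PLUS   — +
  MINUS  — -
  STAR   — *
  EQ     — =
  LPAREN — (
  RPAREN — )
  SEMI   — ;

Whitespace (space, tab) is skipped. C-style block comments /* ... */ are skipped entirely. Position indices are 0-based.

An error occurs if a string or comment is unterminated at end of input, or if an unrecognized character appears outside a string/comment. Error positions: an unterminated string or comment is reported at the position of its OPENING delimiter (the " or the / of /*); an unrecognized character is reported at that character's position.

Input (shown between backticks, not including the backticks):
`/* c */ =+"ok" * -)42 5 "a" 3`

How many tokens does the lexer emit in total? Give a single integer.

pos=0: enter COMMENT mode (saw '/*')
exit COMMENT mode (now at pos=7)
pos=8: emit EQ '='
pos=9: emit PLUS '+'
pos=10: enter STRING mode
pos=10: emit STR "ok" (now at pos=14)
pos=15: emit STAR '*'
pos=17: emit MINUS '-'
pos=18: emit RPAREN ')'
pos=19: emit NUM '42' (now at pos=21)
pos=22: emit NUM '5' (now at pos=23)
pos=24: enter STRING mode
pos=24: emit STR "a" (now at pos=27)
pos=28: emit NUM '3' (now at pos=29)
DONE. 10 tokens: [EQ, PLUS, STR, STAR, MINUS, RPAREN, NUM, NUM, STR, NUM]

Answer: 10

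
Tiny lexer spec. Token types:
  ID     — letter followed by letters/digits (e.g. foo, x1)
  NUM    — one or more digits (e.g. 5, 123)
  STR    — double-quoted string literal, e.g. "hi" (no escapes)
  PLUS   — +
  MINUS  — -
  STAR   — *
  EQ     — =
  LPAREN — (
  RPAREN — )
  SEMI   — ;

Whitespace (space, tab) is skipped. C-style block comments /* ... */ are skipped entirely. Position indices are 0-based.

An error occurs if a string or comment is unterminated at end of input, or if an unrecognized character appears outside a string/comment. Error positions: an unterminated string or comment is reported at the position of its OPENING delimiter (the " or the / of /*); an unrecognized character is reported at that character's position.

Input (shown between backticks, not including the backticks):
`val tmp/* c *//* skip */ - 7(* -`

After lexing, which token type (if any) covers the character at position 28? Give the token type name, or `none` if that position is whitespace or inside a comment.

pos=0: emit ID 'val' (now at pos=3)
pos=4: emit ID 'tmp' (now at pos=7)
pos=7: enter COMMENT mode (saw '/*')
exit COMMENT mode (now at pos=14)
pos=14: enter COMMENT mode (saw '/*')
exit COMMENT mode (now at pos=24)
pos=25: emit MINUS '-'
pos=27: emit NUM '7' (now at pos=28)
pos=28: emit LPAREN '('
pos=29: emit STAR '*'
pos=31: emit MINUS '-'
DONE. 7 tokens: [ID, ID, MINUS, NUM, LPAREN, STAR, MINUS]
Position 28: char is '(' -> LPAREN

Answer: LPAREN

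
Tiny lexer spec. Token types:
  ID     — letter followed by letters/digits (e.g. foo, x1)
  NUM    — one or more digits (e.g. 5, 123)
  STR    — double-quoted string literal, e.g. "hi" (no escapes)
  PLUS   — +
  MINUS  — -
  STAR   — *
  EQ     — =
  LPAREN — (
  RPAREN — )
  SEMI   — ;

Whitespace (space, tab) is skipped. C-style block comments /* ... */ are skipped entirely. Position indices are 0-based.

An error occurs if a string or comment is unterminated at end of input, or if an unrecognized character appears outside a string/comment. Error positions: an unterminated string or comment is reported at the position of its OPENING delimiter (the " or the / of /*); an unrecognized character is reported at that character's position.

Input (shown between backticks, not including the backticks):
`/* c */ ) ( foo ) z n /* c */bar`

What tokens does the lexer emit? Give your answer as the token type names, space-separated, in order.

Answer: RPAREN LPAREN ID RPAREN ID ID ID

Derivation:
pos=0: enter COMMENT mode (saw '/*')
exit COMMENT mode (now at pos=7)
pos=8: emit RPAREN ')'
pos=10: emit LPAREN '('
pos=12: emit ID 'foo' (now at pos=15)
pos=16: emit RPAREN ')'
pos=18: emit ID 'z' (now at pos=19)
pos=20: emit ID 'n' (now at pos=21)
pos=22: enter COMMENT mode (saw '/*')
exit COMMENT mode (now at pos=29)
pos=29: emit ID 'bar' (now at pos=32)
DONE. 7 tokens: [RPAREN, LPAREN, ID, RPAREN, ID, ID, ID]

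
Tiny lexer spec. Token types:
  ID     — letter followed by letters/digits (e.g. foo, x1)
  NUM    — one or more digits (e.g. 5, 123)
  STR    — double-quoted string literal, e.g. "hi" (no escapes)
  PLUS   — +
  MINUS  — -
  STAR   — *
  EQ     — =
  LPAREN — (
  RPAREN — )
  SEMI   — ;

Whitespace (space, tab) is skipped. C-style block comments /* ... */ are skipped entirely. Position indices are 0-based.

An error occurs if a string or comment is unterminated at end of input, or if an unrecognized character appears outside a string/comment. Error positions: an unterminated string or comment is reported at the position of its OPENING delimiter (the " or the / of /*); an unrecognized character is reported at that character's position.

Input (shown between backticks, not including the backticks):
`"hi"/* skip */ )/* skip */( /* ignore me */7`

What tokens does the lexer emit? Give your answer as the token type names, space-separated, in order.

Answer: STR RPAREN LPAREN NUM

Derivation:
pos=0: enter STRING mode
pos=0: emit STR "hi" (now at pos=4)
pos=4: enter COMMENT mode (saw '/*')
exit COMMENT mode (now at pos=14)
pos=15: emit RPAREN ')'
pos=16: enter COMMENT mode (saw '/*')
exit COMMENT mode (now at pos=26)
pos=26: emit LPAREN '('
pos=28: enter COMMENT mode (saw '/*')
exit COMMENT mode (now at pos=43)
pos=43: emit NUM '7' (now at pos=44)
DONE. 4 tokens: [STR, RPAREN, LPAREN, NUM]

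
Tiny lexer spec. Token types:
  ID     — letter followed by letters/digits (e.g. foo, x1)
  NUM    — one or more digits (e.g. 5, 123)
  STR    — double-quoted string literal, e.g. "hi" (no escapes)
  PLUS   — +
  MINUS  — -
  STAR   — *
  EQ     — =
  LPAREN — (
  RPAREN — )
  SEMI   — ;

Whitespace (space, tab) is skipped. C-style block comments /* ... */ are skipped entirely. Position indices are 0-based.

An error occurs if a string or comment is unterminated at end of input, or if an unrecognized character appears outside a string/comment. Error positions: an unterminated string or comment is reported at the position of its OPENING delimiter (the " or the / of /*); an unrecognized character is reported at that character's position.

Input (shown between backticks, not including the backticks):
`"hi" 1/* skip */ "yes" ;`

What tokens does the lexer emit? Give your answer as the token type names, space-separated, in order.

pos=0: enter STRING mode
pos=0: emit STR "hi" (now at pos=4)
pos=5: emit NUM '1' (now at pos=6)
pos=6: enter COMMENT mode (saw '/*')
exit COMMENT mode (now at pos=16)
pos=17: enter STRING mode
pos=17: emit STR "yes" (now at pos=22)
pos=23: emit SEMI ';'
DONE. 4 tokens: [STR, NUM, STR, SEMI]

Answer: STR NUM STR SEMI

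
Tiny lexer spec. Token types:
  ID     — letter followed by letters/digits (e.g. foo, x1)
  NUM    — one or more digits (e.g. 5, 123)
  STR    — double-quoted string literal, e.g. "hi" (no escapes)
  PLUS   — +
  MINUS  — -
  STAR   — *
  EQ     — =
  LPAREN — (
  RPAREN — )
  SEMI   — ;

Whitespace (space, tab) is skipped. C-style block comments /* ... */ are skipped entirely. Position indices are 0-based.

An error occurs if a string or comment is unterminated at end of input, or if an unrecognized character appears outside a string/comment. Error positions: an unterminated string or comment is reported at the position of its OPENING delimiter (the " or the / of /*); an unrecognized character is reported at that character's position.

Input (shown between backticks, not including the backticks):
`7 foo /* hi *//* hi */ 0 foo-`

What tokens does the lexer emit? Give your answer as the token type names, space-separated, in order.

pos=0: emit NUM '7' (now at pos=1)
pos=2: emit ID 'foo' (now at pos=5)
pos=6: enter COMMENT mode (saw '/*')
exit COMMENT mode (now at pos=14)
pos=14: enter COMMENT mode (saw '/*')
exit COMMENT mode (now at pos=22)
pos=23: emit NUM '0' (now at pos=24)
pos=25: emit ID 'foo' (now at pos=28)
pos=28: emit MINUS '-'
DONE. 5 tokens: [NUM, ID, NUM, ID, MINUS]

Answer: NUM ID NUM ID MINUS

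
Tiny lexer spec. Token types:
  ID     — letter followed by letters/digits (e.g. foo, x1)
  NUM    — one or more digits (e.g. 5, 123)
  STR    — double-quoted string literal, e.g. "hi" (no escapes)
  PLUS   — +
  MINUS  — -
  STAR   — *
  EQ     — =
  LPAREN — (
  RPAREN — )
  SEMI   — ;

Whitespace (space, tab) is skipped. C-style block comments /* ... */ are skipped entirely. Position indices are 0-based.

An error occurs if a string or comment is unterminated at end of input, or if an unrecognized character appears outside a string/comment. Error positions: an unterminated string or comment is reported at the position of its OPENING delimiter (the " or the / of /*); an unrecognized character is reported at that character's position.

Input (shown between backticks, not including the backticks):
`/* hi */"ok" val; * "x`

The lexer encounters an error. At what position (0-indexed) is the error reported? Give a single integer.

pos=0: enter COMMENT mode (saw '/*')
exit COMMENT mode (now at pos=8)
pos=8: enter STRING mode
pos=8: emit STR "ok" (now at pos=12)
pos=13: emit ID 'val' (now at pos=16)
pos=16: emit SEMI ';'
pos=18: emit STAR '*'
pos=20: enter STRING mode
pos=20: ERROR — unterminated string

Answer: 20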